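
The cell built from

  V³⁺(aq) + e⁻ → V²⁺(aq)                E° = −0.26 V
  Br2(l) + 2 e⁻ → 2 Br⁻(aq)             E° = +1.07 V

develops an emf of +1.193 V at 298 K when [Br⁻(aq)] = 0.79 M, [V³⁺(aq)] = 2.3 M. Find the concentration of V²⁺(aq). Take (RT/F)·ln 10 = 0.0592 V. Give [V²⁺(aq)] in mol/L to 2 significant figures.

0.0088 M

With Br₂/Br⁻ at the cathode and V³⁺/V²⁺ at the anode, E°cell = +1.07 − (−0.26) = +1.33 V (n = 2).
Since E = E° − (0.0592/n)·log Q, log Q = n(E° − E)/0.0592 = 4.628.
Balancing electrons gives Br2(l) + 2 V²⁺(aq) → 2 Br⁻(aq) + 2 V³⁺(aq); thus Q = ([Br⁻(aq)]^2·[V³⁺(aq)]^2) / [V²⁺(aq)]^2.
Substituting the known concentrations and solving, log [V²⁺(aq)] = −2.055 and [V²⁺(aq)] = 0.0088 M.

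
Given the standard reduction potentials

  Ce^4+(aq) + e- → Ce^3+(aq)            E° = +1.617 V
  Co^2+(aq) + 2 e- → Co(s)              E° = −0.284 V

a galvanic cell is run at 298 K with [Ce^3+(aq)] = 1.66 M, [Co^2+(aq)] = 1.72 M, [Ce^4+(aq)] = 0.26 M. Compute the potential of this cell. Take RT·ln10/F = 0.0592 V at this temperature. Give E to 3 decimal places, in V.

Ce⁴⁺/Ce³⁺ is reduced (cathode, E° = +1.617 V) and Co²⁺/Co is oxidized (anode).
E°cell = E°cat − E°an = +1.617 − (−0.284) = +1.901 V; n = 2.
Balancing gives 2 Ce^4+(aq) + Co(s) → 2 Ce^3+(aq) + Co^2+(aq); hence Q = ([Ce^3+(aq)]^2·[Co^2+(aq)]) / [Ce^4+(aq)]^2 = 70.1 (log Q = 1.846).
Applying E = E° − (RT ln10/nF)·log Q gives +1.901 − (0.0592/2)(1.846) = +1.846 V.

+1.846 V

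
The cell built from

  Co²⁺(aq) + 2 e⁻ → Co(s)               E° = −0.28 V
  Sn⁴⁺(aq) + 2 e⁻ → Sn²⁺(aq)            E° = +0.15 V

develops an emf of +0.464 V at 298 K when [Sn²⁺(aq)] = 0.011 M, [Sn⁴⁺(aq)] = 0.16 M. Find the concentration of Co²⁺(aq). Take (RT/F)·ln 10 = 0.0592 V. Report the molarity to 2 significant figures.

Sn⁴⁺/Sn²⁺ is the cathode (higher E°); E°cell = +0.15 − (−0.28) = +0.43 V with n = 2.
Rearranging E = E° − (0.0592/n)·log Q gives log Q = 2(+0.43 − (+0.464))/0.0592 = −1.149.
For Sn⁴⁺(aq) + Co(s) → Sn²⁺(aq) + Co²⁺(aq), the reaction quotient is Q = ([Sn²⁺(aq)]·[Co²⁺(aq)]) / [Sn⁴⁺(aq)].
Solving for the unknown gives log [Co²⁺(aq)] = 0.014, so [Co²⁺(aq)] ≈ 1.0 M.

1.0 M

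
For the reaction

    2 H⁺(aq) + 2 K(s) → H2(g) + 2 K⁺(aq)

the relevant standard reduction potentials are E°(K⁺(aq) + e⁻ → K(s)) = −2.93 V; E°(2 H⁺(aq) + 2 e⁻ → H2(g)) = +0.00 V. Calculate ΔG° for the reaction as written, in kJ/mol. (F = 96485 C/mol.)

−565 kJ/mol

In the reaction as written H⁺(aq) is reduced, so the 2H⁺/H₂ couple is the cathode and K⁺/K is the anode.
E°cell = +0.00 − (−2.93) = +2.93 V; balancing electrons gives n = 2.
ΔG° = −nFE°cell = −(2)(96485)(+2.93) J/mol = −565 kJ/mol.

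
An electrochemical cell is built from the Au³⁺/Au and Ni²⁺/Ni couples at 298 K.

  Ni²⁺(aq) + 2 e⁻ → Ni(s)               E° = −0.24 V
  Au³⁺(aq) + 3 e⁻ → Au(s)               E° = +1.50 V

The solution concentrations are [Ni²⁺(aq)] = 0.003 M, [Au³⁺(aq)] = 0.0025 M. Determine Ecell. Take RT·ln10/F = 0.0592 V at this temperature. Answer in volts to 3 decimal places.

The Au³⁺/Au couple has the more positive E°, so it is the cathode; Ni²⁺/Ni is the anode.
The standard potential is +1.50 − (−0.24) = +1.74 V and the balanced reaction transfers n = 6 electrons.
Balancing gives 2 Au³⁺(aq) + 3 Ni(s) → 2 Au(s) + 3 Ni²⁺(aq); hence Q = [Ni²⁺(aq)]^3 / [Au³⁺(aq)]^2 = 0.00432 (log Q = −2.365).
By the Nernst equation, E = +1.74 − (0.0592/6)·(−2.365) = +1.763 V.

+1.763 V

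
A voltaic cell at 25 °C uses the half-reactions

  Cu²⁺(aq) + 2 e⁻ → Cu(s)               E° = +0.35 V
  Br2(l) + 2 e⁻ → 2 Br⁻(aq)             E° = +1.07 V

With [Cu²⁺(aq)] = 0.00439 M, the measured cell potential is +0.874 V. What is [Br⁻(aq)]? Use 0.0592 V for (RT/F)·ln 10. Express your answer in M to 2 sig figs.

0.038 M

With Br₂/Br⁻ at the cathode and Cu²⁺/Cu at the anode, E°cell = +1.07 − (+0.35) = +0.72 V (n = 2).
From the Nernst equation, log Q = n(E° − E)/0.0592 = 2·(+0.72 − (+0.874))/0.0592 = −5.203.
Balancing electrons gives Br2(l) + Cu(s) → 2 Br⁻(aq) + Cu²⁺(aq); thus Q = [Br⁻(aq)]^2·[Cu²⁺(aq)].
Isolating [Br⁻(aq)] in Q = 10^{−5.203} yields log [Br⁻(aq)] = −1.423, i.e. 0.038 M.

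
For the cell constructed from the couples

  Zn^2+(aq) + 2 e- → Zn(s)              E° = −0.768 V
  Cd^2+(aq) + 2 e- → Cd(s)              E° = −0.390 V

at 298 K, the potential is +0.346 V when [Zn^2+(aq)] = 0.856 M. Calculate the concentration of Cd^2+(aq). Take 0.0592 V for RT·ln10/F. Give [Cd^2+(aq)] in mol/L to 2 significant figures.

0.071 M

Cd²⁺/Cd is the cathode (higher E°); E°cell = −0.390 − (−0.768) = +0.378 V with n = 2.
From the Nernst equation, log Q = n(E° − E)/0.0592 = 2·(+0.378 − (+0.346))/0.0592 = 1.081.
Balancing electrons gives Cd^2+(aq) + Zn(s) → Cd(s) + Zn^2+(aq); thus Q = [Zn^2+(aq)] / [Cd^2+(aq)].
Isolating [Cd^2+(aq)] in Q = 10^{1.081} yields log [Cd^2+(aq)] = −1.149, i.e. 0.071 M.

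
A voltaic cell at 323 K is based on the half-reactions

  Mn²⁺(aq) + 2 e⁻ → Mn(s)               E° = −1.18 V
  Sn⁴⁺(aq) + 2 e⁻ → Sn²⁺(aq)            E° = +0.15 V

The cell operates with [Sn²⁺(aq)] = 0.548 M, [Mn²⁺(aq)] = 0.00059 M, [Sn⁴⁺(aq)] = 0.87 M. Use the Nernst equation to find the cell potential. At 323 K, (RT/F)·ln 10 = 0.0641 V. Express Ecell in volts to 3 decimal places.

The Sn⁴⁺/Sn²⁺ couple has the more positive E°, so it is the cathode; Mn²⁺/Mn is the anode.
E°cell = +0.15 − (−1.18) = +1.33 V, with n = 2 electrons transferred.
The balanced reaction is Sn⁴⁺(aq) + Mn(s) → Sn²⁺(aq) + Mn²⁺(aq), so Q = ([Sn²⁺(aq)]·[Mn²⁺(aq)]) / [Sn⁴⁺(aq)] = 0.000372 and log Q = −3.430.
Applying E = E° − (RT ln10/nF)·log Q gives +1.33 − (0.0641/2)(−3.430) = +1.440 V.

+1.440 V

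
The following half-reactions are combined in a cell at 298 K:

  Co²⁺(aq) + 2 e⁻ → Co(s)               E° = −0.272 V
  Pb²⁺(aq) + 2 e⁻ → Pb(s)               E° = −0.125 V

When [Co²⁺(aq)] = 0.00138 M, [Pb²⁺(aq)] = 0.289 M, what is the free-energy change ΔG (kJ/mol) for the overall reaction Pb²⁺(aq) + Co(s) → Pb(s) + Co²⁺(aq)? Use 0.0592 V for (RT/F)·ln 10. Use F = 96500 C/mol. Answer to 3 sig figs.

The standard cell potential is −0.125 − (−0.272) = +0.147 V, with n = 2 electrons in the balanced equation.
The reaction quotient is [Co²⁺(aq)] / [Pb²⁺(aq)] = 0.00478; by Nernst, E = +0.147 − (0.0592/2)(−2.321) = +0.2157 V.
ΔG = −nFE = −(2)(96500)(+0.2157) J/mol = −41.6 kJ/mol.

−41.6 kJ/mol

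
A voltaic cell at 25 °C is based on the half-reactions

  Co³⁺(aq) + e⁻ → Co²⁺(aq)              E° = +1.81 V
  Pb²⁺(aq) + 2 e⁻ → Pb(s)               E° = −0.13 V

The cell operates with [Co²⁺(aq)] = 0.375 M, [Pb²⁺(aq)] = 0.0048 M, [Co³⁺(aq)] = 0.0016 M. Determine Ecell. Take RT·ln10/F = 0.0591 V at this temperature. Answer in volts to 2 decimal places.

+1.87 V

Co³⁺/Co²⁺ is reduced (cathode, E° = +1.81 V) and Pb²⁺/Pb is oxidized (anode).
The standard potential is +1.81 − (−0.13) = +1.94 V and the balanced reaction transfers n = 2 electrons.
The balanced reaction is 2 Co³⁺(aq) + Pb(s) → 2 Co²⁺(aq) + Pb²⁺(aq), so Q = ([Co²⁺(aq)]^2·[Pb²⁺(aq)]) / [Co³⁺(aq)]^2 = 264 and log Q = 2.421.
By the Nernst equation, E = +1.94 − (0.0591/2)·(2.421) = +1.87 V.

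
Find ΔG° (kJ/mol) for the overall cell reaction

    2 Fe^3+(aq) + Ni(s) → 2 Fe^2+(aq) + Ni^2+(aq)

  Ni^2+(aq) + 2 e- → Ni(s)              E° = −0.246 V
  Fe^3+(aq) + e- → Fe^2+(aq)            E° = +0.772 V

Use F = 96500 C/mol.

−196 kJ/mol

In the reaction as written Fe^3+(aq) is reduced, so the Fe³⁺/Fe²⁺ couple is the cathode and Ni²⁺/Ni is the anode.
E°cell = +0.772 − (−0.246) = +1.018 V; balancing electrons gives n = 2.
ΔG° = −nFE°cell = −(2)(96500)(+1.018) J/mol = −196 kJ/mol.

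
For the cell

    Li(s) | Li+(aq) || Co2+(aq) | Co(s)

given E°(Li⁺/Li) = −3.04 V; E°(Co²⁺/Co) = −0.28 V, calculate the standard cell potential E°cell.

+2.76 V

By convention the left-hand electrode in cell notation is the anode (oxidation) and the right-hand electrode is the cathode (reduction).
E°cell = E°(right) − E°(left) = −0.28 − (−3.04) = +2.76 V.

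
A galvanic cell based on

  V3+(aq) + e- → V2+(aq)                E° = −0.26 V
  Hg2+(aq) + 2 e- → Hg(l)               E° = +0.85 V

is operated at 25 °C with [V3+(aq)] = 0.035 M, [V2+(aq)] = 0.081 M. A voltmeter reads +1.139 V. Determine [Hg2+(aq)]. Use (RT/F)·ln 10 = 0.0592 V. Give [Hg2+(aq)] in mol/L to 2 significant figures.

Hg²⁺/Hg is the cathode (higher E°); E°cell = +0.85 − (−0.26) = +1.11 V with n = 2.
Since E = E° − (0.0592/n)·log Q, log Q = n(E° − E)/0.0592 = −0.980.
Balancing electrons gives Hg2+(aq) + 2 V2+(aq) → Hg(l) + 2 V3+(aq); thus Q = [V3+(aq)]^2 / ([Hg2+(aq)]·[V2+(aq)]^2).
Substituting the known concentrations and solving, log [Hg2+(aq)] = 0.251 and [Hg2+(aq)] = 1.8 M.

1.8 M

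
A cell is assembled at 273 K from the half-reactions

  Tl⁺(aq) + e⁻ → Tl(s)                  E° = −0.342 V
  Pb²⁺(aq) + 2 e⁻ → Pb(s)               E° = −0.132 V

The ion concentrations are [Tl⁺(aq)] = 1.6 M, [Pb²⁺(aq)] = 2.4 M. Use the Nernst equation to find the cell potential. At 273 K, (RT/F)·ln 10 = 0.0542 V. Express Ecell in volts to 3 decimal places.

The Pb²⁺/Pb couple has the more positive E°, so it is the cathode; Tl⁺/Tl is the anode.
The standard potential is −0.132 − (−0.342) = +0.210 V and the balanced reaction transfers n = 2 electrons.
Balancing gives Pb²⁺(aq) + 2 Tl(s) → Pb(s) + 2 Tl⁺(aq); hence Q = [Tl⁺(aq)]^2 / [Pb²⁺(aq)] = 1.07 (log Q = 0.028).
Applying E = E° − (RT ln10/nF)·log Q gives +0.210 − (0.0542/2)(0.028) = +0.209 V.

+0.209 V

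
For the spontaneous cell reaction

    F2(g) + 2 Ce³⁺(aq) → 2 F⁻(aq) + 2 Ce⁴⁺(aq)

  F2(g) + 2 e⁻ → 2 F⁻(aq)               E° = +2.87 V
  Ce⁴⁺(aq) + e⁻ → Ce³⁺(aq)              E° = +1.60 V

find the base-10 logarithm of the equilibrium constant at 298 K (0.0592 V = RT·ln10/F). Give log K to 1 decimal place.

The F₂/F⁻ couple is reduced (cathode); E°cell = +2.87 − (+1.60) = +1.27 V with n = 2.
At equilibrium E = 0, so log K = nE°cell / 0.0592 = (2)(+1.27) / 0.0592 = 42.9.

log K = 42.9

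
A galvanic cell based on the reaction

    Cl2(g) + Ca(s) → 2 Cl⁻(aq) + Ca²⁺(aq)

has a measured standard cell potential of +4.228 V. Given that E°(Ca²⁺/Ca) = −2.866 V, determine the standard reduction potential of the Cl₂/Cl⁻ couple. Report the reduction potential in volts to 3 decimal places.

In the reaction as written the Cl₂/Cl⁻ couple is reduced (cathode) and Ca²⁺/Ca is oxidized (anode), so E°cell = E°(Cl₂/Cl⁻) − E°(Ca²⁺/Ca).
E°(Cl₂/Cl⁻) = E°cell + E°(anode) = +4.228 + (−2.866) = +1.362 V.

+1.362 V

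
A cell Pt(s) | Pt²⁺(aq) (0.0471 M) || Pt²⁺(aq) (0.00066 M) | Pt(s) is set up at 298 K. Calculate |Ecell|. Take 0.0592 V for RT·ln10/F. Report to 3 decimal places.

0.055 V

For a concentration cell E°cell = 0, since both electrodes use the same couple.
The compartment with the higher Pt²⁺(aq) concentration (0.0471 M) acts as the cathode; ions are reduced there and produced at the dilute (0.00066 M) anode.
With n = 2, Ecell = −(0.0592/2)·log([dilute]/[conc]) = −(0.0592/2)·log(0.00066/0.0471) = +0.055 V.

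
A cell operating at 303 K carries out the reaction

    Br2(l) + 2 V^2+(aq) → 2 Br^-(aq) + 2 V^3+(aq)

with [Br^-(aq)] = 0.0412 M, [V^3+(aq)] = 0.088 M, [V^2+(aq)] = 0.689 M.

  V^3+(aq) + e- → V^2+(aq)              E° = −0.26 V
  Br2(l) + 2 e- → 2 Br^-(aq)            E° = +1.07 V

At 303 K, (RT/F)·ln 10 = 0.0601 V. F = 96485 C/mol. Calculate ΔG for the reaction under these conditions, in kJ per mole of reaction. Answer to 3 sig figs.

With Br₂/Br⁻ reduced at the cathode, E°cell = +1.07 − (−0.26) = +1.33 V and n = 2.
The reaction quotient is ([Br^-(aq)]^2·[V^3+(aq)]^2) / [V^2+(aq)]^2 = 2.77×10^−5; by Nernst, E = +1.33 − (0.0601/2)(−4.558) = +1.4670 V.
Finally ΔG = −nFE = −(2)(96485 C/mol)(+1.4670 V) = −283 kJ/mol.

−283 kJ/mol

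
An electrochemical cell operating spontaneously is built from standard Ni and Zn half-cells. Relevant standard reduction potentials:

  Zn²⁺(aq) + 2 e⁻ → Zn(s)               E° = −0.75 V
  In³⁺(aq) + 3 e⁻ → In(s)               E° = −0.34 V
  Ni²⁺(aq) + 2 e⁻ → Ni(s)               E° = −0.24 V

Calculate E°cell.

The Ni²⁺/Ni couple has the higher E°, so Ni ion is reduced (cathode) and Zn is oxidized (anode).
E°cell = E°(cathode) − E°(anode) = −0.24 − (−0.75) = +0.51 V.

+0.51 V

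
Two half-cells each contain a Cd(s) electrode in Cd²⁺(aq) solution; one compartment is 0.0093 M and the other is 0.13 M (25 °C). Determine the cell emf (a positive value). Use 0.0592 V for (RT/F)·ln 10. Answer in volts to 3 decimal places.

For a concentration cell E°cell = 0, since both electrodes use the same couple.
The compartment with the higher Cd²⁺(aq) concentration (0.13 M) acts as the cathode; ions are reduced there and produced at the dilute (0.0093 M) anode.
With n = 2, Ecell = −(0.0592/2)·log([dilute]/[conc]) = −(0.0592/2)·log(0.0093/0.13) = +0.034 V.

0.034 V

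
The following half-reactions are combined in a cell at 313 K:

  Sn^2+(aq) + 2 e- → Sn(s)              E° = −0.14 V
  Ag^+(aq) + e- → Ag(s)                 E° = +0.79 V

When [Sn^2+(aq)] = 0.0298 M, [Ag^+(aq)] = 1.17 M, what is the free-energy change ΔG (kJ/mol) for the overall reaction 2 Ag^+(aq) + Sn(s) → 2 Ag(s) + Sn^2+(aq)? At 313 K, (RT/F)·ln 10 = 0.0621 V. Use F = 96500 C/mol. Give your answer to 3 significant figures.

With Ag⁺/Ag reduced at the cathode, E°cell = +0.79 − (−0.14) = +0.93 V and n = 2.
Here Q = [Sn^2+(aq)] / [Ag^+(aq)]^2 = 0.0218 (log Q = −1.662), giving E = +0.93 − (0.0621/2)·(−1.662) = +0.9816 V.
Finally ΔG = −nFE = −(2)(96500 C/mol)(+0.9816 V) = −189 kJ/mol.

−189 kJ/mol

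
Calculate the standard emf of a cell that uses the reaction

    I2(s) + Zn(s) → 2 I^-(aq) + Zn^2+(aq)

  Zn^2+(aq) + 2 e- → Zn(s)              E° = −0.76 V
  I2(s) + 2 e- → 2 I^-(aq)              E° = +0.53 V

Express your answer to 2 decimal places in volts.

+1.29 V

I2(s) gains electrons, so the I₂/I⁻ couple is the cathode; the Zn²⁺/Zn couple is the anode.
E°cell = E°(cathode) − E°(anode) = +0.53 − (−0.76) = +1.29 V.
The positive value indicates the reaction is spontaneous as written.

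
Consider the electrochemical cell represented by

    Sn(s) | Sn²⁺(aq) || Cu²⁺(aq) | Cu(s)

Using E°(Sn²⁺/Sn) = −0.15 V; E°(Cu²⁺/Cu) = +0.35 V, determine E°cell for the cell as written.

+0.50 V

By convention the left-hand electrode in cell notation is the anode (oxidation) and the right-hand electrode is the cathode (reduction).
E°cell = E°(right) − E°(left) = +0.35 − (−0.15) = +0.50 V.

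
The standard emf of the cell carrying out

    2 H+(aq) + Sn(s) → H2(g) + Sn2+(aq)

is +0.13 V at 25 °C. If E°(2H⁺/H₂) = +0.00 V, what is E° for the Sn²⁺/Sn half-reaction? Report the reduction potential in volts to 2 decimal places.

−0.13 V

In the reaction as written the 2H⁺/H₂ couple is reduced (cathode) and Sn²⁺/Sn is oxidized (anode), so E°cell = E°(2H⁺/H₂) − E°(Sn²⁺/Sn).
E°(Sn²⁺/Sn) = E°(cathode) − E°cell = +0.00 − (+0.13) = −0.13 V.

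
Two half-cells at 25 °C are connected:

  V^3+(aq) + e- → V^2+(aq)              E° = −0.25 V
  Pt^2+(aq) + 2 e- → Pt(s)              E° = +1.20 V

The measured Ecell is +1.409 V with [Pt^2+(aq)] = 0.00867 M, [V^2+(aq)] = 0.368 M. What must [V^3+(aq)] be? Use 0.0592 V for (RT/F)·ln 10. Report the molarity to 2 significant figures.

With Pt²⁺/Pt at the cathode and V³⁺/V²⁺ at the anode, E°cell = +1.20 − (−0.25) = +1.45 V (n = 2).
Since E = E° − (0.0592/n)·log Q, log Q = n(E° − E)/0.0592 = 1.385.
The balanced reaction is Pt^2+(aq) + 2 V^2+(aq) → Pt(s) + 2 V^3+(aq), so Q = [V^3+(aq)]^2 / ([Pt^2+(aq)]·[V^2+(aq)]^2).
Substituting the known concentrations and solving, log [V^3+(aq)] = −0.773 and [V^3+(aq)] = 0.17 M.

0.17 M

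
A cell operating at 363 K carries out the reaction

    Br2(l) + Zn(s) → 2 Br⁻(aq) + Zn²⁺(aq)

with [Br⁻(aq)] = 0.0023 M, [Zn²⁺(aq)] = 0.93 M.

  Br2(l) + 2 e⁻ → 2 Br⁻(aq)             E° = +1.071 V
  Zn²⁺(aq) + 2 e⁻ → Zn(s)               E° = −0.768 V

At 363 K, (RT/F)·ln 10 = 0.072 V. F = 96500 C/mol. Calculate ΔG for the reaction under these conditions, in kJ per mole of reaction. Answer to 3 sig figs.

The standard cell potential is +1.071 − (−0.768) = +1.839 V, with n = 2 electrons in the balanced equation.
Here Q = [Br⁻(aq)]^2·[Zn²⁺(aq)] = 4.92×10^−6 (log Q = −5.308), giving E = +1.839 − (0.072/2)·(−5.308) = +2.0301 V.
Finally ΔG = −nFE = −(2)(96500 C/mol)(+2.0301 V) = −392 kJ/mol.

−392 kJ/mol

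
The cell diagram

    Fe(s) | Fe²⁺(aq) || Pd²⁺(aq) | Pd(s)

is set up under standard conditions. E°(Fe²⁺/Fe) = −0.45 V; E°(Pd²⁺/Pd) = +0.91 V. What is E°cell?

+1.36 V

By convention the left-hand electrode in cell notation is the anode (oxidation) and the right-hand electrode is the cathode (reduction).
E°cell = E°(right) − E°(left) = +0.91 − (−0.45) = +1.36 V.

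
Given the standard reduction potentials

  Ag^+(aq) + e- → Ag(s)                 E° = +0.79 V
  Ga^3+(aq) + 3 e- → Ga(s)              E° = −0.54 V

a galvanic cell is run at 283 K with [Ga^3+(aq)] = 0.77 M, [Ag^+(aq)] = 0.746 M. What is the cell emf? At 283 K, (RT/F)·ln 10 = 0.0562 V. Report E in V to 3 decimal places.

+1.325 V

Since E°(Ag⁺/Ag) > E°(Ga³⁺/Ga), Ag⁺/Ag serves as the cathode.
The standard potential is +0.79 − (−0.54) = +1.33 V and the balanced reaction transfers n = 3 electrons.
The balanced reaction is 3 Ag^+(aq) + Ga(s) → 3 Ag(s) + Ga^3+(aq), so Q = [Ga^3+(aq)] / [Ag^+(aq)]^3 = 1.85 and log Q = 0.268.
By the Nernst equation, E = +1.33 − (0.0562/3)·(0.268) = +1.325 V.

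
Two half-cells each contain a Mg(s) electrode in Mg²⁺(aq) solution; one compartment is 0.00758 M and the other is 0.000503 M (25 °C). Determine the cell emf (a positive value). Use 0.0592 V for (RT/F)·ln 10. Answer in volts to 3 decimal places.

0.035 V

For a concentration cell E°cell = 0, since both electrodes use the same couple.
The compartment with the higher Mg²⁺(aq) concentration (0.00758 M) acts as the cathode; ions are reduced there and produced at the dilute (0.000503 M) anode.
With n = 2, Ecell = −(0.0592/2)·log([dilute]/[conc]) = −(0.0592/2)·log(0.000503/0.00758) = +0.035 V.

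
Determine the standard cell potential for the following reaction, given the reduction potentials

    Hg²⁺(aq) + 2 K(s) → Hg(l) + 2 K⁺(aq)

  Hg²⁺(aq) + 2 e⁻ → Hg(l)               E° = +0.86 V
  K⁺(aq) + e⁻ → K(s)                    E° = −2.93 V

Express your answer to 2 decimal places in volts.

+3.79 V

In the reaction as written, Hg²⁺(aq) is reduced (cathode) and K⁺(aq) is produced by oxidation at the anode.
E°cell = E°(cathode) − E°(anode) = +0.86 − (−2.93) = +3.79 V.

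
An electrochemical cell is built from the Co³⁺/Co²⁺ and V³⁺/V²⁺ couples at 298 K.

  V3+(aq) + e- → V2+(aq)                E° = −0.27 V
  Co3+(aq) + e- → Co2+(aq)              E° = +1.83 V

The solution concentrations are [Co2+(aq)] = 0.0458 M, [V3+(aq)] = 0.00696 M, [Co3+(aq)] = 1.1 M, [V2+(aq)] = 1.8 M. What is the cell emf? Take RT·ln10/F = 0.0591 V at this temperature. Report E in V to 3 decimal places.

+2.324 V

Co³⁺/Co²⁺ is reduced (cathode, E° = +1.83 V) and V³⁺/V²⁺ is oxidized (anode).
The standard potential is +1.83 − (−0.27) = +2.10 V and the balanced reaction transfers n = 1 electron.
For the overall reaction Co3+(aq) + V2+(aq) → Co2+(aq) + V3+(aq), Q = ([Co2+(aq)]·[V3+(aq)]) / ([Co3+(aq)]·[V2+(aq)]) = 0.000161, giving log Q = −3.793.
By the Nernst equation, E = +2.10 − (0.0591/1)·(−3.793) = +2.324 V.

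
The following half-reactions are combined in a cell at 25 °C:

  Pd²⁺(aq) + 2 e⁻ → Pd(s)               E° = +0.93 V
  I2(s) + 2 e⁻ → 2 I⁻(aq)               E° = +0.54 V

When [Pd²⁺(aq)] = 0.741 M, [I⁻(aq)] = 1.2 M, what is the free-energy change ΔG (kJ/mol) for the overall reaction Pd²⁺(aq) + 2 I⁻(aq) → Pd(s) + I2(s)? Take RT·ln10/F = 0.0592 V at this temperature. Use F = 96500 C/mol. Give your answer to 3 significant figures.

−75.4 kJ/mol

With Pd²⁺/Pd reduced at the cathode, E°cell = +0.93 − (+0.54) = +0.39 V and n = 2.
Q = 1 / ([Pd²⁺(aq)]·[I⁻(aq)]^2) = 0.937, so log Q = −0.028 and E = +0.39 − (0.0592/2)(−0.028) = +0.3908 V.
Finally ΔG = −nFE = −(2)(96500 C/mol)(+0.3908 V) = −75.4 kJ/mol.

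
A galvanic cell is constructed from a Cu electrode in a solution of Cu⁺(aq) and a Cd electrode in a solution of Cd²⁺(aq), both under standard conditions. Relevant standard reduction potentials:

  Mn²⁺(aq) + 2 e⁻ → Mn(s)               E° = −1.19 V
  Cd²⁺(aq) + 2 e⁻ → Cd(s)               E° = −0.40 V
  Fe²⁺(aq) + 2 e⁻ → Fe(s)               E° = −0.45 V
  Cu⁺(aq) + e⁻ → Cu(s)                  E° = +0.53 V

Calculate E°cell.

Of the two couples in this cell, the one with the more positive reduction potential is reduced at the cathode: here that is Cu⁺/Cu (+0.53 V); Cd²⁺/Cd (−0.40 V) is the anode.
E°cell = E°(cathode) − E°(anode) = +0.53 − (−0.40) = +0.93 V.

+0.93 V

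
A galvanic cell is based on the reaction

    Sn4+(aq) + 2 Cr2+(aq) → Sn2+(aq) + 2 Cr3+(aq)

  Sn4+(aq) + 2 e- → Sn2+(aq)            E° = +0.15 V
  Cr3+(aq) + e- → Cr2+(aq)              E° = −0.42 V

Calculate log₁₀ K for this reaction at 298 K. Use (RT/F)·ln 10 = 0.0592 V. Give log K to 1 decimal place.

log K = 19.3

The Sn⁴⁺/Sn²⁺ couple is reduced (cathode); E°cell = +0.15 − (−0.42) = +0.57 V with n = 2.
At equilibrium E = 0, so log K = nE°cell / 0.0592 = (2)(+0.57) / 0.0592 = 19.3.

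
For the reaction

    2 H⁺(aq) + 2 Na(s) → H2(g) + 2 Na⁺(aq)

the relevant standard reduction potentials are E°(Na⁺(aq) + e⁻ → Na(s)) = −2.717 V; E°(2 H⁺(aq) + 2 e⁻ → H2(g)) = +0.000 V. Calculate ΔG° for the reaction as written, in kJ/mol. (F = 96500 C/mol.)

−524 kJ/mol

In the reaction as written H⁺(aq) is reduced, so the 2H⁺/H₂ couple is the cathode and Na⁺/Na is the anode.
E°cell = +0.000 − (−2.717) = +2.717 V; balancing electrons gives n = 2.
ΔG° = −nFE°cell = −(2)(96500)(+2.717) J/mol = −524 kJ/mol.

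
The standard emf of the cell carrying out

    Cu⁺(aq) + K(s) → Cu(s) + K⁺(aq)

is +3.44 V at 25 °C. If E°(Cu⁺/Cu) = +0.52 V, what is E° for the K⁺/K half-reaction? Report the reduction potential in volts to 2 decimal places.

−2.92 V

In the reaction as written the Cu⁺/Cu couple is reduced (cathode) and K⁺/K is oxidized (anode), so E°cell = E°(Cu⁺/Cu) − E°(K⁺/K).
E°(K⁺/K) = E°(cathode) − E°cell = +0.52 − (+3.44) = −2.92 V.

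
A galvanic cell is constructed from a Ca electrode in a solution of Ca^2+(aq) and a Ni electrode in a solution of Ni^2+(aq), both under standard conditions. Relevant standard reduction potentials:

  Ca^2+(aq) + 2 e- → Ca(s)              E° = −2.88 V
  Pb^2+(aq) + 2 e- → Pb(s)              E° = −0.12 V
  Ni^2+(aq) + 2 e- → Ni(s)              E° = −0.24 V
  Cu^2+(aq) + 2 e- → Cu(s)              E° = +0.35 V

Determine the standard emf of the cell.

+2.64 V

Of the two couples in this cell, the one with the more positive reduction potential is reduced at the cathode: here that is Ni²⁺/Ni (−0.24 V); Ca²⁺/Ca (−2.88 V) is the anode.
E°cell = E°(cathode) − E°(anode) = −0.24 − (−2.88) = +2.64 V.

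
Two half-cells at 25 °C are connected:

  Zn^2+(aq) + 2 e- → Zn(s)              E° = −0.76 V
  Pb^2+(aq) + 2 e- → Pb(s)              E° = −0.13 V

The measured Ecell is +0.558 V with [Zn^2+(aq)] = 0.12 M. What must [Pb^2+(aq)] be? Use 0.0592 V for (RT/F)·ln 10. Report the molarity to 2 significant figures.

0.00044 M

With Pb²⁺/Pb at the cathode and Zn²⁺/Zn at the anode, E°cell = −0.13 − (−0.76) = +0.63 V (n = 2).
Since E = E° − (0.0592/n)·log Q, log Q = n(E° − E)/0.0592 = 2.432.
The balanced reaction is Pb^2+(aq) + Zn(s) → Pb(s) + Zn^2+(aq), so Q = [Zn^2+(aq)] / [Pb^2+(aq)].
Solving for the unknown gives log [Pb^2+(aq)] = −3.353, so [Pb^2+(aq)] ≈ 0.00044 M.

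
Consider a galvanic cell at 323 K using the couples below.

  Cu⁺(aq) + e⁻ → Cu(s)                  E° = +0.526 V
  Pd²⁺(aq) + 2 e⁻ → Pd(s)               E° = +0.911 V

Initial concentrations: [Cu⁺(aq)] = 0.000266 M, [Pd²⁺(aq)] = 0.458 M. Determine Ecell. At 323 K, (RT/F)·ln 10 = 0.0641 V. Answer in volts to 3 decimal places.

Pd²⁺/Pd is reduced (cathode, E° = +0.911 V) and Cu⁺/Cu is oxidized (anode).
E°cell = +0.911 − (+0.526) = +0.385 V, with n = 2 electrons transferred.
For the overall reaction Pd²⁺(aq) + 2 Cu(s) → Pd(s) + 2 Cu⁺(aq), Q = [Cu⁺(aq)]^2 / [Pd²⁺(aq)] = 1.54×10^−7, giving log Q = −6.811.
Applying E = E° − (RT ln10/nF)·log Q gives +0.385 − (0.0641/2)(−6.811) = +0.603 V.

+0.603 V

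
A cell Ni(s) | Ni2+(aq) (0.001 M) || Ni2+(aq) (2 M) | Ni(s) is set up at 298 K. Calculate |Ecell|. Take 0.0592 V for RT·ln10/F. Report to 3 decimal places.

0.098 V

For a concentration cell E°cell = 0, since both electrodes use the same couple.
The compartment with the higher Ni2+(aq) concentration (2 M) acts as the cathode; ions are reduced there and produced at the dilute (0.001 M) anode.
With n = 2, Ecell = −(0.0592/2)·log([dilute]/[conc]) = −(0.0592/2)·log(0.001/2) = +0.098 V.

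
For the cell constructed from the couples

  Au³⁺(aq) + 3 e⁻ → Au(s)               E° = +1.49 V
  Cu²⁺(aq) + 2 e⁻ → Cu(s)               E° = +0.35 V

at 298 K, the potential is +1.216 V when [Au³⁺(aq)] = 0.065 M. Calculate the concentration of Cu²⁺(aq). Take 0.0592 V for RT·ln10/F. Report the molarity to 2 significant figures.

Au³⁺/Au is the cathode (higher E°); E°cell = +1.49 − (+0.35) = +1.14 V with n = 6.
Rearranging E = E° − (0.0592/n)·log Q gives log Q = 6(+1.14 − (+1.216))/0.0592 = −7.703.
The balanced reaction is 2 Au³⁺(aq) + 3 Cu(s) → 2 Au(s) + 3 Cu²⁺(aq), so Q = [Cu²⁺(aq)]^3 / [Au³⁺(aq)]^2.
Isolating [Cu²⁺(aq)] in Q = 10^{−7.703} yields log [Cu²⁺(aq)] = −3.359, i.e. 0.00044 M.

0.00044 M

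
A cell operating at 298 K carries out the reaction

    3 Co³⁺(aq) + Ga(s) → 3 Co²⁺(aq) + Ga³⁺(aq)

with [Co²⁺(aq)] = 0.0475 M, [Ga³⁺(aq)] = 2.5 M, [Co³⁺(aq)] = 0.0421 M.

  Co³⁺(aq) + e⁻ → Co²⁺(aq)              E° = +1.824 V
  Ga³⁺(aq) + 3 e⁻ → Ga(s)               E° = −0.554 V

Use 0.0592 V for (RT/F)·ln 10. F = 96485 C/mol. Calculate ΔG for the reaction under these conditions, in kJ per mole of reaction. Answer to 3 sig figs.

−685 kJ/mol

With Co³⁺/Co²⁺ reduced at the cathode, E°cell = +1.824 − (−0.554) = +2.378 V and n = 3.
The reaction quotient is ([Co²⁺(aq)]^3·[Ga³⁺(aq)]) / [Co³⁺(aq)]^3 = 3.59; by Nernst, E = +2.378 − (0.0592/3)(0.555) = +2.3670 V.
Then ΔG = −nFE = −3 × 96485 × +2.3670 J/mol = −685 kJ/mol.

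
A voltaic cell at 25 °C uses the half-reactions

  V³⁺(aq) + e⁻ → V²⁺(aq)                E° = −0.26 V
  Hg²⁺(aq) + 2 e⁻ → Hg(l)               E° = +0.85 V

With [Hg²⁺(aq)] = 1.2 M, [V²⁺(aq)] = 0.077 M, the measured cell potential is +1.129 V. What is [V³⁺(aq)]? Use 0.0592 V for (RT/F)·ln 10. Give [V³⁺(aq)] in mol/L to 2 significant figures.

0.040 M

The Hg²⁺/Hg couple has the larger reduction potential, so it is the cathode: E°cell = +0.85 − (−0.26) = +1.11 V and n = 2.
Since E = E° − (0.0592/n)·log Q, log Q = n(E° − E)/0.0592 = −0.642.
Balancing electrons gives Hg²⁺(aq) + 2 V²⁺(aq) → Hg(l) + 2 V³⁺(aq); thus Q = [V³⁺(aq)]^2 / ([Hg²⁺(aq)]·[V²⁺(aq)]^2).
Solving for the unknown gives log [V³⁺(aq)] = −1.395, so [V³⁺(aq)] ≈ 0.040 M.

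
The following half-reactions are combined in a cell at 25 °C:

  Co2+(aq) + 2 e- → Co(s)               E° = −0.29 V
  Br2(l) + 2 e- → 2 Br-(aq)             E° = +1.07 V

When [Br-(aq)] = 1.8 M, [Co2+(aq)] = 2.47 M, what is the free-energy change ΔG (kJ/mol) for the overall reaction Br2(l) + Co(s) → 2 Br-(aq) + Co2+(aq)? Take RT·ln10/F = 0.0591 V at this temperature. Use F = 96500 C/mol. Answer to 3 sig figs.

The standard cell potential is +1.07 − (−0.29) = +1.36 V, with n = 2 electrons in the balanced equation.
The reaction quotient is [Br-(aq)]^2·[Co2+(aq)] = 8; by Nernst, E = +1.36 − (0.0591/2)(0.903) = +1.3333 V.
Then ΔG = −nFE = −2 × 96500 × +1.3333 J/mol = −257 kJ/mol.

−257 kJ/mol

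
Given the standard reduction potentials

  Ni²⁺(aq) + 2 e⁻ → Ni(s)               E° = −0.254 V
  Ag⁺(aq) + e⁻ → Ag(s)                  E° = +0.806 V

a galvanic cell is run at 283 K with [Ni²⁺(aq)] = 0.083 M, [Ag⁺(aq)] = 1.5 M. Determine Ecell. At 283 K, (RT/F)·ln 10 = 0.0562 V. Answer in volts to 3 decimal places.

+1.100 V

The Ag⁺/Ag couple has the more positive E°, so it is the cathode; Ni²⁺/Ni is the anode.
E°cell = +0.806 − (−0.254) = +1.060 V, with n = 2 electrons transferred.
Balancing gives 2 Ag⁺(aq) + Ni(s) → 2 Ag(s) + Ni²⁺(aq); hence Q = [Ni²⁺(aq)] / [Ag⁺(aq)]^2 = 0.0369 (log Q = −1.433).
By the Nernst equation, E = +1.060 − (0.0562/2)·(−1.433) = +1.100 V.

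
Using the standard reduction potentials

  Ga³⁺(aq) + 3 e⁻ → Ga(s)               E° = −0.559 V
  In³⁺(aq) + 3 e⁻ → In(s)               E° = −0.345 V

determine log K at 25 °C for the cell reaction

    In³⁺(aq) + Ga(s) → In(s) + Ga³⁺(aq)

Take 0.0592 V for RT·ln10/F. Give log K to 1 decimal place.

The In³⁺/In couple is reduced (cathode); E°cell = −0.345 − (−0.559) = +0.214 V with n = 3.
At equilibrium E = 0, so log K = nE°cell / 0.0592 = (3)(+0.214) / 0.0592 = 10.8.

log K = 10.8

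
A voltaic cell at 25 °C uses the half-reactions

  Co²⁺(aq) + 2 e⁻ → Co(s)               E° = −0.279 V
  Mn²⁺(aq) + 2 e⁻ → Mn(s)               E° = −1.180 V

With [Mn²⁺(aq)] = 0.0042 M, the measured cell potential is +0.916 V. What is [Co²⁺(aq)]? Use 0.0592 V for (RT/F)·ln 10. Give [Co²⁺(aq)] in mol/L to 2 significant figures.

With Co²⁺/Co at the cathode and Mn²⁺/Mn at the anode, E°cell = −0.279 − (−1.180) = +0.901 V (n = 2).
From the Nernst equation, log Q = n(E° − E)/0.0592 = 2·(+0.901 − (+0.916))/0.0592 = −0.507.
Balancing electrons gives Co²⁺(aq) + Mn(s) → Co(s) + Mn²⁺(aq); thus Q = [Mn²⁺(aq)] / [Co²⁺(aq)].
Solving for the unknown gives log [Co²⁺(aq)] = −1.870, so [Co²⁺(aq)] ≈ 0.013 M.

0.013 M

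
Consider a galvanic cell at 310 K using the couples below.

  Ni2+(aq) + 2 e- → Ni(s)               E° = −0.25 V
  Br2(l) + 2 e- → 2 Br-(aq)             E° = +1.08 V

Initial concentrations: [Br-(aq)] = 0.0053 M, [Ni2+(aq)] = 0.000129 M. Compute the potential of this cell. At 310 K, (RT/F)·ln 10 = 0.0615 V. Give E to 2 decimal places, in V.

+1.59 V

The Br₂/Br⁻ couple has the more positive E°, so it is the cathode; Ni²⁺/Ni is the anode.
E°cell = E°cat − E°an = +1.08 − (−0.25) = +1.33 V; n = 2.
For the overall reaction Br2(l) + Ni(s) → 2 Br-(aq) + Ni2+(aq), Q = [Br-(aq)]^2·[Ni2+(aq)] = 3.62×10^−9, giving log Q = −8.441.
By the Nernst equation, E = +1.33 − (0.0615/2)·(−8.441) = +1.59 V.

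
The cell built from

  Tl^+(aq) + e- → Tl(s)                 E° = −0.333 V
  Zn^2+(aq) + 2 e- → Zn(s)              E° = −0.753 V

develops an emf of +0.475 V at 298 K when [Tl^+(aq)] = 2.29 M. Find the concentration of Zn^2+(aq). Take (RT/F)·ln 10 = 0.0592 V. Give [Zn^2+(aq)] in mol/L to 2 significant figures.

With Tl⁺/Tl at the cathode and Zn²⁺/Zn at the anode, E°cell = −0.333 − (−0.753) = +0.420 V (n = 2).
Rearranging E = E° − (0.0592/n)·log Q gives log Q = 2(+0.420 − (+0.475))/0.0592 = −1.858.
The balanced reaction is 2 Tl^+(aq) + Zn(s) → 2 Tl(s) + Zn^2+(aq), so Q = [Zn^2+(aq)] / [Tl^+(aq)]^2.
Isolating [Zn^2+(aq)] in Q = 10^{−1.858} yields log [Zn^2+(aq)] = −1.138, i.e. 0.073 M.

0.073 M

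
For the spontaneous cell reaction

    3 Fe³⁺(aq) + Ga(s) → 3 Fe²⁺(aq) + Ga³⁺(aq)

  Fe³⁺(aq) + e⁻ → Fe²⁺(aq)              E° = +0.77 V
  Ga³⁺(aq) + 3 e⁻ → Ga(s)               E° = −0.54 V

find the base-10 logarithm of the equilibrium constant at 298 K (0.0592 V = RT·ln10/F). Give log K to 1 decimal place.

log K = 66.4

The Fe³⁺/Fe²⁺ couple is reduced (cathode); E°cell = +0.77 − (−0.54) = +1.31 V with n = 3.
At equilibrium E = 0, so log K = nE°cell / 0.0592 = (3)(+1.31) / 0.0592 = 66.4.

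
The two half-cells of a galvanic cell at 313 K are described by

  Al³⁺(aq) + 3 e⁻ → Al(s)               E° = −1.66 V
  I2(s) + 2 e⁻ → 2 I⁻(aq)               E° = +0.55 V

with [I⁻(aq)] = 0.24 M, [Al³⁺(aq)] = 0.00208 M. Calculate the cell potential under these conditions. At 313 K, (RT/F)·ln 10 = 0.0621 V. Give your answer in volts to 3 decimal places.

+2.304 V

Since E°(I₂/I⁻) > E°(Al³⁺/Al), I₂/I⁻ serves as the cathode.
The standard potential is +0.55 − (−1.66) = +2.21 V and the balanced reaction transfers n = 6 electrons.
Balancing gives 3 I2(s) + 2 Al(s) → 6 I⁻(aq) + 2 Al³⁺(aq); hence Q = [I⁻(aq)]^6·[Al³⁺(aq)]^2 = 8.27×10^−10 (log Q = −9.083).
E = E° − (0.0621/n)·log Q = +2.21 − (0.0621/6)(−9.083) = +2.304 V.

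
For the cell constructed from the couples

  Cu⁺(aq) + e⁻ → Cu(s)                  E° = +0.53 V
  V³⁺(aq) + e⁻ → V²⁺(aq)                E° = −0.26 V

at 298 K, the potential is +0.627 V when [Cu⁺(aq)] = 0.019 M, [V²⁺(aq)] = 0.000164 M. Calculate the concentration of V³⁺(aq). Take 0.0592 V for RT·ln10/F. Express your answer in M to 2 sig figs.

The Cu⁺/Cu couple has the larger reduction potential, so it is the cathode: E°cell = +0.53 − (−0.26) = +0.79 V and n = 1.
From the Nernst equation, log Q = n(E° − E)/0.0592 = 1·(+0.79 − (+0.627))/0.0592 = 2.753.
For Cu⁺(aq) + V²⁺(aq) → Cu(s) + V³⁺(aq), the reaction quotient is Q = [V³⁺(aq)] / ([Cu⁺(aq)]·[V²⁺(aq)]).
Substituting the known concentrations and solving, log [V³⁺(aq)] = −2.753 and [V³⁺(aq)] = 0.0018 M.

0.0018 M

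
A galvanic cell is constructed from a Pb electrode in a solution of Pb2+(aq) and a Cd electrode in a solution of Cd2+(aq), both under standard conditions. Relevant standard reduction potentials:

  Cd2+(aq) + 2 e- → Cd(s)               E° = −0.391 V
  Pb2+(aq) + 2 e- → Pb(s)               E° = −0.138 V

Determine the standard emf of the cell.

+0.253 V

The Pb²⁺/Pb couple has the higher E°, so Pb ion is reduced (cathode) and Cd is oxidized (anode).
E°cell = E°(cathode) − E°(anode) = −0.138 − (−0.391) = +0.253 V.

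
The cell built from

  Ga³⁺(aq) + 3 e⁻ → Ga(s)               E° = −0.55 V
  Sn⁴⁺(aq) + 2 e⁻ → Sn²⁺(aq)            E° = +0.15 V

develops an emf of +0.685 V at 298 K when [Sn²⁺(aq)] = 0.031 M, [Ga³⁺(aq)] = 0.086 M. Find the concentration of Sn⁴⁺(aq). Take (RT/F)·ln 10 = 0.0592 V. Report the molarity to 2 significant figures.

0.0019 M

The Sn⁴⁺/Sn²⁺ couple has the larger reduction potential, so it is the cathode: E°cell = +0.15 − (−0.55) = +0.70 V and n = 6.
Rearranging E = E° − (0.0592/n)·log Q gives log Q = 6(+0.70 − (+0.685))/0.0592 = 1.520.
For 3 Sn⁴⁺(aq) + 2 Ga(s) → 3 Sn²⁺(aq) + 2 Ga³⁺(aq), the reaction quotient is Q = ([Sn²⁺(aq)]^3·[Ga³⁺(aq)]^2) / [Sn⁴⁺(aq)]^3.
Substituting the known concentrations and solving, log [Sn⁴⁺(aq)] = −2.726 and [Sn⁴⁺(aq)] = 0.0019 M.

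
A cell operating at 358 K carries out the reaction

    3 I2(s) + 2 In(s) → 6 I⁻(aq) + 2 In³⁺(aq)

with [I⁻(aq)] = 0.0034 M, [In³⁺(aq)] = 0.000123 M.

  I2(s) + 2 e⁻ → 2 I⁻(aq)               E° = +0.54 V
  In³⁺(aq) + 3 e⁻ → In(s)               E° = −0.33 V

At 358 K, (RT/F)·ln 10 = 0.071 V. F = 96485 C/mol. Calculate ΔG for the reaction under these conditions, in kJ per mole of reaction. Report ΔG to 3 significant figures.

The standard cell potential is +0.54 − (−0.33) = +0.87 V, with n = 6 electrons in the balanced equation.
Q = [I⁻(aq)]^6·[In³⁺(aq)]^2 = 2.34×10^−23, so log Q = −22.631 and E = +0.87 − (0.071/6)(−22.631) = +1.1378 V.
Finally ΔG = −nFE = −(6)(96485 C/mol)(+1.1378 V) = −659 kJ/mol.

−659 kJ/mol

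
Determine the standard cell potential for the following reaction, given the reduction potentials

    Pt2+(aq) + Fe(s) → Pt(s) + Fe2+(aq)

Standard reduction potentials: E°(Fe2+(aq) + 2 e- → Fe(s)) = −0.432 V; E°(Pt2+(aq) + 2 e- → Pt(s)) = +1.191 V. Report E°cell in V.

In the reaction as written, Pt2+(aq) is reduced (cathode) and Fe2+(aq) is produced by oxidation at the anode.
E°cell = E°(cathode) − E°(anode) = +1.191 − (−0.432) = +1.623 V.

+1.623 V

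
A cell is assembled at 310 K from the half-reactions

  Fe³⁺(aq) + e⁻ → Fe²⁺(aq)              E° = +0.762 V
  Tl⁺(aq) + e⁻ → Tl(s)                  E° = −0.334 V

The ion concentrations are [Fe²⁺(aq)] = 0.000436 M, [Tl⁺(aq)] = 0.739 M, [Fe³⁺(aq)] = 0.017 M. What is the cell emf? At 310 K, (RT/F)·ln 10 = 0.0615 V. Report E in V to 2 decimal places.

The Fe³⁺/Fe²⁺ couple has the more positive E°, so it is the cathode; Tl⁺/Tl is the anode.
The standard potential is +0.762 − (−0.334) = +1.096 V and the balanced reaction transfers n = 1 electron.
The balanced reaction is Fe³⁺(aq) + Tl(s) → Fe²⁺(aq) + Tl⁺(aq), so Q = ([Fe²⁺(aq)]·[Tl⁺(aq)]) / [Fe³⁺(aq)] = 0.019 and log Q = −1.722.
E = E° − (0.0615/n)·log Q = +1.096 − (0.0615/1)(−1.722) = +1.20 V.

+1.20 V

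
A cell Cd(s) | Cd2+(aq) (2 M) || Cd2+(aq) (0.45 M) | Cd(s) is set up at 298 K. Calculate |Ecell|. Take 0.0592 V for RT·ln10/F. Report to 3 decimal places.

For a concentration cell E°cell = 0, since both electrodes use the same couple.
The compartment with the higher Cd2+(aq) concentration (2 M) acts as the cathode; ions are reduced there and produced at the dilute (0.45 M) anode.
With n = 2, Ecell = −(0.0592/2)·log([dilute]/[conc]) = −(0.0592/2)·log(0.45/2) = +0.019 V.

0.019 V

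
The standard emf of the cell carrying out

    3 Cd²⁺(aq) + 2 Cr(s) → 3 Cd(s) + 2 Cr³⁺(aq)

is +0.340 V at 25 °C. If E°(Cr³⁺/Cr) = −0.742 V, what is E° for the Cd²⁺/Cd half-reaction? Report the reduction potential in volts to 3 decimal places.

In the reaction as written the Cd²⁺/Cd couple is reduced (cathode) and Cr³⁺/Cr is oxidized (anode), so E°cell = E°(Cd²⁺/Cd) − E°(Cr³⁺/Cr).
E°(Cd²⁺/Cd) = E°cell + E°(anode) = +0.340 + (−0.742) = −0.402 V.

−0.402 V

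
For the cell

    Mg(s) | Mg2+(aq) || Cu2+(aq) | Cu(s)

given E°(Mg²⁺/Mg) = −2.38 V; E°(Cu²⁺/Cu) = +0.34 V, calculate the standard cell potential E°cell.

By convention the left-hand electrode in cell notation is the anode (oxidation) and the right-hand electrode is the cathode (reduction).
E°cell = E°(right) − E°(left) = +0.34 − (−2.38) = +2.72 V.

+2.72 V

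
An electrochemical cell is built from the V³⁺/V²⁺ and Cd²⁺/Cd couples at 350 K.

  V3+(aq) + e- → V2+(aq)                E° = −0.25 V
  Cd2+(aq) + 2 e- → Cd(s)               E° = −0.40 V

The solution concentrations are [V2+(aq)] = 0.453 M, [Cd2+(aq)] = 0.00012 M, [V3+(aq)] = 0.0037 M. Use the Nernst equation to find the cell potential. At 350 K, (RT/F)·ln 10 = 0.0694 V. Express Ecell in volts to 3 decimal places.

The V³⁺/V²⁺ couple has the more positive E°, so it is the cathode; Cd²⁺/Cd is the anode.
E°cell = E°cat − E°an = −0.25 − (−0.40) = +0.15 V; n = 2.
Balancing gives 2 V3+(aq) + Cd(s) → 2 V2+(aq) + Cd2+(aq); hence Q = ([V2+(aq)]^2·[Cd2+(aq)]) / [V3+(aq)]^2 = 1.8 (log Q = 0.255).
Applying E = E° − (RT ln10/nF)·log Q gives +0.15 − (0.0694/2)(0.255) = +0.141 V.

+0.141 V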